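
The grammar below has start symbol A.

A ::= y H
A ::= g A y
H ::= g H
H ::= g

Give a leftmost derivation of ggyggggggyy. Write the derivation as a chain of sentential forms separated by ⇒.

A⇒gAy⇒ggAyy⇒ggyHyy⇒ggygHyy⇒ggyggHyy⇒ggygggHyy⇒ggyggggHyy⇒ggygggggHyy⇒ggyggggggyy

A ⇒ gAy   [A ::= g A y]
gAy ⇒ ggAyy   [A ::= g A y]
ggAyy ⇒ ggyHyy   [A ::= y H]
ggyHyy ⇒ ggygHyy   [H ::= g H]
ggygHyy ⇒ ggyggHyy   [H ::= g H]
ggyggHyy ⇒ ggygggHyy   [H ::= g H]
ggygggHyy ⇒ ggyggggHyy   [H ::= g H]
ggyggggHyy ⇒ ggygggggHyy   [H ::= g H]
ggygggggHyy ⇒ ggyggggggyy   [H ::= g]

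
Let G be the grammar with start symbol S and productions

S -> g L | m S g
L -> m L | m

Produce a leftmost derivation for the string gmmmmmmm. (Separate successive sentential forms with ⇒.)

S⇒gL⇒gmL⇒gmmL⇒gmmmL⇒gmmmmL⇒gmmmmmL⇒gmmmmmmL⇒gmmmmmmm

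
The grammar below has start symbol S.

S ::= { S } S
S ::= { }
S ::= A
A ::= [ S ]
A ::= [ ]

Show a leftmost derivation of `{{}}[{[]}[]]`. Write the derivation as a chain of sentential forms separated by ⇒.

S ⇒ {S}S ⇒ {{}}S ⇒ {{}}A ⇒ {{}}[S] ⇒ {{}}[{S}S] ⇒ {{}}[{A}S] ⇒ {{}}[{[]}S] ⇒ {{}}[{[]}A] ⇒ {{}}[{[]}[]]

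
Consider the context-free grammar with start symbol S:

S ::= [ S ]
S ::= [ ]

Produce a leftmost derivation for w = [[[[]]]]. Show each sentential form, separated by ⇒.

S ⇒ [S] ⇒ [[S]] ⇒ [[[S]]] ⇒ [[[[]]]]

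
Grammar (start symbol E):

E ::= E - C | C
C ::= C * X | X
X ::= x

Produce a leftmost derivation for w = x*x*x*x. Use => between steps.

E => C => C*X => C*X*X => C*X*X*X => X*X*X*X => x*X*X*X => x*x*X*X => x*x*x*X => x*x*x*x

E => C   [E ::= C]
C => C*X   [C ::= C * X]
C*X => C*X*X   [C ::= C * X]
C*X*X => C*X*X*X   [C ::= C * X]
C*X*X*X => X*X*X*X   [C ::= X]
X*X*X*X => x*X*X*X   [X ::= x]
x*X*X*X => x*x*X*X   [X ::= x]
x*x*X*X => x*x*x*X   [X ::= x]
x*x*x*X => x*x*x*x   [X ::= x]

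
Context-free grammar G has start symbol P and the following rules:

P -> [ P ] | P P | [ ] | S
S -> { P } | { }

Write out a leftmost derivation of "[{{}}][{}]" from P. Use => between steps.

P => PP => [P]P => [S]P => [{P}]P => [{S}]P => [{{}}]P => [{{}}][P] => [{{}}][S] => [{{}}][{}]

P => PP   [P -> P P]
PP => [P]P   [P -> [ P ]]
[P]P => [S]P   [P -> S]
[S]P => [{P}]P   [S -> { P }]
[{P}]P => [{S}]P   [P -> S]
[{S}]P => [{{}}]P   [S -> { }]
[{{}}]P => [{{}}][P]   [P -> [ P ]]
[{{}}][P] => [{{}}][S]   [P -> S]
[{{}}][S] => [{{}}][{}]   [S -> { }]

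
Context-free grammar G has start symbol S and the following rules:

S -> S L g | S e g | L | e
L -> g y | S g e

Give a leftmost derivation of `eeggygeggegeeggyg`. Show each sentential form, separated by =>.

S=>SLg=>SegLg=>LegLg=>SgeegLg=>LgeegLg=>SgegeegLg=>SeggegeegLg=>SLgeggegeegLg=>SegLgeggegeegLg=>eegLgeggegeegLg=>eeggygeggegeegLg=>eeggygeggegeeggyg

S => SLg   [S -> S L g]
SLg => SegLg   [S -> S e g]
SegLg => LegLg   [S -> L]
LegLg => SgeegLg   [L -> S g e]
SgeegLg => LgeegLg   [S -> L]
LgeegLg => SgegeegLg   [L -> S g e]
SgegeegLg => SeggegeegLg   [S -> S e g]
SeggegeegLg => SLgeggegeegLg   [S -> S L g]
SLgeggegeegLg => SegLgeggegeegLg   [S -> S e g]
SegLgeggegeegLg => eegLgeggegeegLg   [S -> e]
eegLgeggegeegLg => eeggygeggegeegLg   [L -> g y]
eeggygeggegeegLg => eeggygeggegeeggyg   [L -> g y]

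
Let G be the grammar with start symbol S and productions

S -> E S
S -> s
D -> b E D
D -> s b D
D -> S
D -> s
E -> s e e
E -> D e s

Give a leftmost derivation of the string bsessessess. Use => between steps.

S => ES => DesS => SesS => ESesS => DesSesS => bEDesSesS => bDesDesSesS => bsesDesSesS => bsesSesSesS => bsessesSesS => bsessessesS => bsessessess

S => ES   [S -> E S]
ES => DesS   [E -> D e s]
DesS => SesS   [D -> S]
SesS => ESesS   [S -> E S]
ESesS => DesSesS   [E -> D e s]
DesSesS => bEDesSesS   [D -> b E D]
bEDesSesS => bDesDesSesS   [E -> D e s]
bDesDesSesS => bsesDesSesS   [D -> s]
bsesDesSesS => bsesSesSesS   [D -> S]
bsesSesSesS => bsessesSesS   [S -> s]
bsessesSesS => bsessessesS   [S -> s]
bsessessesS => bsessessess   [S -> s]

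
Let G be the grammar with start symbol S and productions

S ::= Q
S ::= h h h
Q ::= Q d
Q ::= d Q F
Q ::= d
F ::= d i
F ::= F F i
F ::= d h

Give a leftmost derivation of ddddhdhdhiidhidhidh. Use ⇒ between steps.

S ⇒ Q   [S ::= Q]
Q ⇒ dQF   [Q ::= d Q F]
dQF ⇒ ddQFF   [Q ::= d Q F]
ddQFF ⇒ dddFF   [Q ::= d]
dddFF ⇒ dddFFiF   [F ::= F F i]
dddFFiF ⇒ dddFFiFiF   [F ::= F F i]
dddFFiFiF ⇒ dddFFiFiFiF   [F ::= F F i]
dddFFiFiFiF ⇒ ddddhFiFiFiF   [F ::= d h]
ddddhFiFiFiF ⇒ ddddhFFiiFiFiF   [F ::= F F i]
ddddhFFiiFiFiF ⇒ ddddhdhFiiFiFiF   [F ::= d h]
ddddhdhFiiFiFiF ⇒ ddddhdhdhiiFiFiF   [F ::= d h]
ddddhdhdhiiFiFiF ⇒ ddddhdhdhiidhiFiF   [F ::= d h]
ddddhdhdhiidhiFiF ⇒ ddddhdhdhiidhidhiF   [F ::= d h]
ddddhdhdhiidhidhiF ⇒ ddddhdhdhiidhidhidh   [F ::= d h]

S⇒Q⇒dQF⇒ddQFF⇒dddFF⇒dddFFiF⇒dddFFiFiF⇒dddFFiFiFiF⇒ddddhFiFiFiF⇒ddddhFFiiFiFiF⇒ddddhdhFiiFiFiF⇒ddddhdhdhiiFiFiF⇒ddddhdhdhiidhiFiF⇒ddddhdhdhiidhidhiF⇒ddddhdhdhiidhidhidh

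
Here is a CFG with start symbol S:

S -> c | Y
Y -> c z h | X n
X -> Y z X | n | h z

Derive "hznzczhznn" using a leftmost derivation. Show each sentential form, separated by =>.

S => Y => Xn => YzXn => XnzXn => hznzXn => hznzYzXn => hznzczhzXn => hznzczhznn

S => Y   [S -> Y]
Y => Xn   [Y -> X n]
Xn => YzXn   [X -> Y z X]
YzXn => XnzXn   [Y -> X n]
XnzXn => hznzXn   [X -> h z]
hznzXn => hznzYzXn   [X -> Y z X]
hznzYzXn => hznzczhzXn   [Y -> c z h]
hznzczhzXn => hznzczhznn   [X -> n]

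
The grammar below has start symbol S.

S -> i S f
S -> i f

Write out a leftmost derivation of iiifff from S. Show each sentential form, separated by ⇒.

S⇒iSf⇒iiSff⇒iiifff

S ⇒ iSf   [S -> i S f]
iSf ⇒ iiSff   [S -> i S f]
iiSff ⇒ iiifff   [S -> i f]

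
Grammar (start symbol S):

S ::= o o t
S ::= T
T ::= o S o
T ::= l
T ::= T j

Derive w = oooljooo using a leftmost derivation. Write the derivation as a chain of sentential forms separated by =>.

S => T   [S ::= T]
T => oSo   [T ::= o S o]
oSo => oTo   [S ::= T]
oTo => ooSoo   [T ::= o S o]
ooSoo => ooToo   [S ::= T]
ooToo => oooSooo   [T ::= o S o]
oooSooo => oooTooo   [S ::= T]
oooTooo => oooTjooo   [T ::= T j]
oooTjooo => oooljooo   [T ::= l]

S => T => oSo => oTo => ooSoo => ooToo => oooSooo => oooTooo => oooTjooo => oooljooo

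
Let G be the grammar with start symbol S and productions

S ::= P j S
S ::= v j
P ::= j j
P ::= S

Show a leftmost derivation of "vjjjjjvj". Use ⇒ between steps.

S ⇒ PjS ⇒ SjS ⇒ vjjS ⇒ vjjPjS ⇒ vjjjjjS ⇒ vjjjjjvj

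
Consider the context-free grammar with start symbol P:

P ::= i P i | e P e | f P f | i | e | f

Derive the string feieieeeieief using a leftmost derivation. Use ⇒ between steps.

P⇒fPf⇒fePef⇒feiPief⇒feiePeief⇒feieiPieief⇒feieiePeieief⇒feieieeeieief

P ⇒ fPf   [P ::= f P f]
fPf ⇒ fePef   [P ::= e P e]
fePef ⇒ feiPief   [P ::= i P i]
feiPief ⇒ feiePeief   [P ::= e P e]
feiePeief ⇒ feieiPieief   [P ::= i P i]
feieiPieief ⇒ feieiePeieief   [P ::= e P e]
feieiePeieief ⇒ feieieeeieief   [P ::= e]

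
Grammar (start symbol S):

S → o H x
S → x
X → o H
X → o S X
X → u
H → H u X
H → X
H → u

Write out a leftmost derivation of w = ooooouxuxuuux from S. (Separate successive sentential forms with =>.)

S => oHx => oHuXx => oXuXx => ooSXuXx => oooHxXuXx => oooXxXuXx => ooooSXxXuXx => oooooHxXxXuXx => ooooouxXxXuXx => ooooouxuxXuXx => ooooouxuxuuXx => ooooouxuxuuux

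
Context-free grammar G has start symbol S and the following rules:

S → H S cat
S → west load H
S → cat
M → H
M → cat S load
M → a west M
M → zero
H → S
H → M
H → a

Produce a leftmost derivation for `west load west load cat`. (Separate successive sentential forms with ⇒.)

S ⇒ west load H ⇒ west load S ⇒ west load west load H ⇒ west load west load S ⇒ west load west load cat

S ⇒ west load H   [S → west load H]
west load H ⇒ west load S   [H → S]
west load S ⇒ west load west load H   [S → west load H]
west load west load H ⇒ west load west load S   [H → S]
west load west load S ⇒ west load west load cat   [S → cat]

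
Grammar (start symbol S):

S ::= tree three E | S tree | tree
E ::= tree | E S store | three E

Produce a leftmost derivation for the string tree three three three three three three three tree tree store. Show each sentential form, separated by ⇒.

S ⇒ tree three E ⇒ tree three three E ⇒ tree three three three E ⇒ tree three three three three E ⇒ tree three three three three three E ⇒ tree three three three three three E S store ⇒ tree three three three three three three E S store ⇒ tree three three three three three three three E S store ⇒ tree three three three three three three three tree S store ⇒ tree three three three three three three three tree tree store

S ⇒ tree three E   [S ::= tree three E]
tree three E ⇒ tree three three E   [E ::= three E]
tree three three E ⇒ tree three three three E   [E ::= three E]
tree three three three E ⇒ tree three three three three E   [E ::= three E]
tree three three three three E ⇒ tree three three three three three E   [E ::= three E]
tree three three three three three E ⇒ tree three three three three three E S store   [E ::= E S store]
tree three three three three three E S store ⇒ tree three three three three three three E S store   [E ::= three E]
tree three three three three three three E S store ⇒ tree three three three three three three three E S store   [E ::= three E]
tree three three three three three three three E S store ⇒ tree three three three three three three three tree S store   [E ::= tree]
tree three three three three three three three tree S store ⇒ tree three three three three three three three tree tree store   [S ::= tree]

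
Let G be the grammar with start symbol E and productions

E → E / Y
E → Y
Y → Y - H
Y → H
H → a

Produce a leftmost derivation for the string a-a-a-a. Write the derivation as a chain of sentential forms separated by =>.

E => Y => Y-H => Y-H-H => Y-H-H-H => H-H-H-H => a-H-H-H => a-a-H-H => a-a-a-H => a-a-a-a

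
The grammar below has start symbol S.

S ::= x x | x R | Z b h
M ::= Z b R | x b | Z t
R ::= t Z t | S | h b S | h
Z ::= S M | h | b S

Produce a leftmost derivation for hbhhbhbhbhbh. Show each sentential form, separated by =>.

S => Zbh => SMbh => ZbhMbh => hbhMbh => hbhZbRbh => hbhhbRbh => hbhhbhbSbh => hbhhbhbZbhbh => hbhhbhbhbhbh

S => Zbh   [S ::= Z b h]
Zbh => SMbh   [Z ::= S M]
SMbh => ZbhMbh   [S ::= Z b h]
ZbhMbh => hbhMbh   [Z ::= h]
hbhMbh => hbhZbRbh   [M ::= Z b R]
hbhZbRbh => hbhhbRbh   [Z ::= h]
hbhhbRbh => hbhhbhbSbh   [R ::= h b S]
hbhhbhbSbh => hbhhbhbZbhbh   [S ::= Z b h]
hbhhbhbZbhbh => hbhhbhbhbhbh   [Z ::= h]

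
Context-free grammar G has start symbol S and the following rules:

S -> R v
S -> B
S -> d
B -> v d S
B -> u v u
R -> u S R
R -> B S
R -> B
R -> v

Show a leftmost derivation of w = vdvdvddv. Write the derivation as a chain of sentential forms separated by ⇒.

S ⇒ Rv ⇒ Bv ⇒ vdSv ⇒ vdBv ⇒ vdvdSv ⇒ vdvdBv ⇒ vdvdvdSv ⇒ vdvdvddv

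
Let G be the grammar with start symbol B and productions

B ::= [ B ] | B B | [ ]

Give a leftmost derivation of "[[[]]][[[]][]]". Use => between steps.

B => BB   [B ::= B B]
BB => [B]B   [B ::= [ B ]]
[B]B => [[B]]B   [B ::= [ B ]]
[[B]]B => [[[]]]B   [B ::= [ ]]
[[[]]]B => [[[]]][B]   [B ::= [ B ]]
[[[]]][B] => [[[]]][BB]   [B ::= B B]
[[[]]][BB] => [[[]]][[B]B]   [B ::= [ B ]]
[[[]]][[B]B] => [[[]]][[[]]B]   [B ::= [ ]]
[[[]]][[[]]B] => [[[]]][[[]][]]   [B ::= [ ]]

B=>BB=>[B]B=>[[B]]B=>[[[]]]B=>[[[]]][B]=>[[[]]][BB]=>[[[]]][[B]B]=>[[[]]][[[]]B]=>[[[]]][[[]][]]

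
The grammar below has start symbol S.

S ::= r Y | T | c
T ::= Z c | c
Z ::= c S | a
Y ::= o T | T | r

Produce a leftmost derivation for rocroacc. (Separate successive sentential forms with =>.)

S => rY   [S ::= r Y]
rY => roT   [Y ::= o T]
roT => roZc   [T ::= Z c]
roZc => rocSc   [Z ::= c S]
rocSc => rocrYc   [S ::= r Y]
rocrYc => rocroTc   [Y ::= o T]
rocroTc => rocroZcc   [T ::= Z c]
rocroZcc => rocroacc   [Z ::= a]

S=>rY=>roT=>roZc=>rocSc=>rocrYc=>rocroTc=>rocroZcc=>rocroacc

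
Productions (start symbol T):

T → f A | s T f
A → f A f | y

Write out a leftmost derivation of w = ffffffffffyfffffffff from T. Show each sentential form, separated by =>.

T => fA => ffAf => fffAff => ffffAfff => fffffAffff => ffffffAfffff => fffffffAffffff => ffffffffAfffffff => fffffffffAffffffff => ffffffffffAfffffffff => ffffffffffyfffffffff

T => fA   [T → f A]
fA => ffAf   [A → f A f]
ffAf => fffAff   [A → f A f]
fffAff => ffffAfff   [A → f A f]
ffffAfff => fffffAffff   [A → f A f]
fffffAffff => ffffffAfffff   [A → f A f]
ffffffAfffff => fffffffAffffff   [A → f A f]
fffffffAffffff => ffffffffAfffffff   [A → f A f]
ffffffffAfffffff => fffffffffAffffffff   [A → f A f]
fffffffffAffffffff => ffffffffffAfffffffff   [A → f A f]
ffffffffffAfffffffff => ffffffffffyfffffffff   [A → y]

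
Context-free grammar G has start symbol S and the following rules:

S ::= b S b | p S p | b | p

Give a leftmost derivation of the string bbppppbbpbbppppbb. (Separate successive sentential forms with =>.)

S => bSb => bbSbb => bbpSpbb => bbppSppbb => bbpppSpppbb => bbppppSppppbb => bbppppbSbppppbb => bbppppbbSbbppppbb => bbppppbbpbbppppbb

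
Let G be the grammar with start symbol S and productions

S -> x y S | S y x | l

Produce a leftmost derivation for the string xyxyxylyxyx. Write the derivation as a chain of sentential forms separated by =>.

S => xyS => xySyx => xySyxyx => xyxySyxyx => xyxyxySyxyx => xyxyxylyxyx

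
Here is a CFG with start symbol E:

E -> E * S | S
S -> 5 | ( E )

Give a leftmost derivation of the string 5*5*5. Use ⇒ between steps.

E ⇒ E*S ⇒ E*S*S ⇒ S*S*S ⇒ 5*S*S ⇒ 5*5*S ⇒ 5*5*5

E ⇒ E*S   [E -> E * S]
E*S ⇒ E*S*S   [E -> E * S]
E*S*S ⇒ S*S*S   [E -> S]
S*S*S ⇒ 5*S*S   [S -> 5]
5*S*S ⇒ 5*5*S   [S -> 5]
5*5*S ⇒ 5*5*5   [S -> 5]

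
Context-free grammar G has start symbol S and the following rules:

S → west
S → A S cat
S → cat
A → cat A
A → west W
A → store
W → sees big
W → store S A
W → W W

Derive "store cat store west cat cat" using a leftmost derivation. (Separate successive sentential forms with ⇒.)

S ⇒ A S cat   [S → A S cat]
A S cat ⇒ store S cat   [A → store]
store S cat ⇒ store A S cat cat   [S → A S cat]
store A S cat cat ⇒ store cat A S cat cat   [A → cat A]
store cat A S cat cat ⇒ store cat store S cat cat   [A → store]
store cat store S cat cat ⇒ store cat store west cat cat   [S → west]

S ⇒ A S cat ⇒ store S cat ⇒ store A S cat cat ⇒ store cat A S cat cat ⇒ store cat store S cat cat ⇒ store cat store west cat cat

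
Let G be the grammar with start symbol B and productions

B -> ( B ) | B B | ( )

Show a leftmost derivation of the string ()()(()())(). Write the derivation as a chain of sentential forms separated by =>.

B => BB   [B -> B B]
BB => BBB   [B -> B B]
BBB => BBBB   [B -> B B]
BBBB => ()BBB   [B -> ( )]
()BBB => ()()BB   [B -> ( )]
()()BB => ()()(B)B   [B -> ( B )]
()()(B)B => ()()(BB)B   [B -> B B]
()()(BB)B => ()()(()B)B   [B -> ( )]
()()(()B)B => ()()(()())B   [B -> ( )]
()()(()())B => ()()(()())()   [B -> ( )]

B=>BB=>BBB=>BBBB=>()BBB=>()()BB=>()()(B)B=>()()(BB)B=>()()(()B)B=>()()(()())B=>()()(()())()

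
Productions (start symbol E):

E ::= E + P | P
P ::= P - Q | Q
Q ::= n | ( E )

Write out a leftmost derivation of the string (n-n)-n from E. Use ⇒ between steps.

E ⇒ P   [E ::= P]
P ⇒ P-Q   [P ::= P - Q]
P-Q ⇒ Q-Q   [P ::= Q]
Q-Q ⇒ (E)-Q   [Q ::= ( E )]
(E)-Q ⇒ (P)-Q   [E ::= P]
(P)-Q ⇒ (P-Q)-Q   [P ::= P - Q]
(P-Q)-Q ⇒ (Q-Q)-Q   [P ::= Q]
(Q-Q)-Q ⇒ (n-Q)-Q   [Q ::= n]
(n-Q)-Q ⇒ (n-n)-Q   [Q ::= n]
(n-n)-Q ⇒ (n-n)-n   [Q ::= n]

E ⇒ P ⇒ P-Q ⇒ Q-Q ⇒ (E)-Q ⇒ (P)-Q ⇒ (P-Q)-Q ⇒ (Q-Q)-Q ⇒ (n-Q)-Q ⇒ (n-n)-Q ⇒ (n-n)-n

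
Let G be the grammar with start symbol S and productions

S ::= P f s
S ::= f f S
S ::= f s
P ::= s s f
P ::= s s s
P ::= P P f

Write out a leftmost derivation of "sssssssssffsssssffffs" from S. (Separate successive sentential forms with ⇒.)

S ⇒ Pfs ⇒ PPffs ⇒ PPfPffs ⇒ sssPfPffs ⇒ sssPPffPffs ⇒ ssssssPffPffs ⇒ sssssssssffPffs ⇒ sssssssssffPPfffs ⇒ sssssssssffsssPfffs ⇒ sssssssssffsssssffffs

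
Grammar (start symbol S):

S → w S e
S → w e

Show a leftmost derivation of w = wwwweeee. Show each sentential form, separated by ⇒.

S ⇒ wSe ⇒ wwSee ⇒ wwwSeee ⇒ wwwweeee

S ⇒ wSe   [S → w S e]
wSe ⇒ wwSee   [S → w S e]
wwSee ⇒ wwwSeee   [S → w S e]
wwwSeee ⇒ wwwweeee   [S → w e]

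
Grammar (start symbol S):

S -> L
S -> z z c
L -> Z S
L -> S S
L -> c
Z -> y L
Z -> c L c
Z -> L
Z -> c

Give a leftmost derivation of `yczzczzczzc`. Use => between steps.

S => L => ZS => yLS => ySSS => yLSS => yZSSS => ycSSS => yczzcSS => yczzczzcS => yczzczzczzc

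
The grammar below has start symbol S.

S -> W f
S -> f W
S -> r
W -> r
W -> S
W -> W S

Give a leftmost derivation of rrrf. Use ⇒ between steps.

S ⇒ Wf ⇒ WSf ⇒ WSSf ⇒ rSSf ⇒ rrSf ⇒ rrrf

S ⇒ Wf   [S -> W f]
Wf ⇒ WSf   [W -> W S]
WSf ⇒ WSSf   [W -> W S]
WSSf ⇒ rSSf   [W -> r]
rSSf ⇒ rrSf   [S -> r]
rrSf ⇒ rrrf   [S -> r]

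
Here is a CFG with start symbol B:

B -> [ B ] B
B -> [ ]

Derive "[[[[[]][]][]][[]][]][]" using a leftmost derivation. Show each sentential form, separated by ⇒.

B ⇒ [B]B ⇒ [[B]B]B ⇒ [[[B]B]B]B ⇒ [[[[B]B]B]B]B ⇒ [[[[[]]B]B]B]B ⇒ [[[[[]][]]B]B]B ⇒ [[[[[]][]][]]B]B ⇒ [[[[[]][]][]][B]B]B ⇒ [[[[[]][]][]][[]]B]B ⇒ [[[[[]][]][]][[]][]]B ⇒ [[[[[]][]][]][[]][]][]

B ⇒ [B]B   [B -> [ B ] B]
[B]B ⇒ [[B]B]B   [B -> [ B ] B]
[[B]B]B ⇒ [[[B]B]B]B   [B -> [ B ] B]
[[[B]B]B]B ⇒ [[[[B]B]B]B]B   [B -> [ B ] B]
[[[[B]B]B]B]B ⇒ [[[[[]]B]B]B]B   [B -> [ ]]
[[[[[]]B]B]B]B ⇒ [[[[[]][]]B]B]B   [B -> [ ]]
[[[[[]][]]B]B]B ⇒ [[[[[]][]][]]B]B   [B -> [ ]]
[[[[[]][]][]]B]B ⇒ [[[[[]][]][]][B]B]B   [B -> [ B ] B]
[[[[[]][]][]][B]B]B ⇒ [[[[[]][]][]][[]]B]B   [B -> [ ]]
[[[[[]][]][]][[]]B]B ⇒ [[[[[]][]][]][[]][]]B   [B -> [ ]]
[[[[[]][]][]][[]][]]B ⇒ [[[[[]][]][]][[]][]][]   [B -> [ ]]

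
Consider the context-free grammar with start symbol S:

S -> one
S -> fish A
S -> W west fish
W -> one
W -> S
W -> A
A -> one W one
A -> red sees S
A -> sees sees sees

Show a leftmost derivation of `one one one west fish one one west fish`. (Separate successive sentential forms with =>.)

S => W west fish => A west fish => one W one west fish => one A one west fish => one one W one one west fish => one one S one one west fish => one one W west fish one one west fish => one one S west fish one one west fish => one one one west fish one one west fish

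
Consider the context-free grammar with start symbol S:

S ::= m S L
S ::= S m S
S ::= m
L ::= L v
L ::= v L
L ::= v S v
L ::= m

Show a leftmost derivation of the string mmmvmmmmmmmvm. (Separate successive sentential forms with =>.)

S => mSL   [S ::= m S L]
mSL => mmSLL   [S ::= m S L]
mmSLL => mmmLL   [S ::= m]
mmmLL => mmmvSvL   [L ::= v S v]
mmmvSvL => mmmvmSLvL   [S ::= m S L]
mmmvmSLvL => mmmvmmSLLvL   [S ::= m S L]
mmmvmmSLLvL => mmmvmmSmSLLvL   [S ::= S m S]
mmmvmmSmSLLvL => mmmvmmmmSLLvL   [S ::= m]
mmmvmmmmSLLvL => mmmvmmmmmLLvL   [S ::= m]
mmmvmmmmmLLvL => mmmvmmmmmmLvL   [L ::= m]
mmmvmmmmmmLvL => mmmvmmmmmmmvL   [L ::= m]
mmmvmmmmmmmvL => mmmvmmmmmmmvm   [L ::= m]

S=>mSL=>mmSLL=>mmmLL=>mmmvSvL=>mmmvmSLvL=>mmmvmmSLLvL=>mmmvmmSmSLLvL=>mmmvmmmmSLLvL=>mmmvmmmmmLLvL=>mmmvmmmmmmLvL=>mmmvmmmmmmmvL=>mmmvmmmmmmmvm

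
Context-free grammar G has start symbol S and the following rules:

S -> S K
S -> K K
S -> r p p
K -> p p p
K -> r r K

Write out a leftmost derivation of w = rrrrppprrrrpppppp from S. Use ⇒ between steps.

S ⇒ SK   [S -> S K]
SK ⇒ KKK   [S -> K K]
KKK ⇒ rrKKK   [K -> r r K]
rrKKK ⇒ rrrrKKK   [K -> r r K]
rrrrKKK ⇒ rrrrpppKK   [K -> p p p]
rrrrpppKK ⇒ rrrrppprrKK   [K -> r r K]
rrrrppprrKK ⇒ rrrrppprrrrKK   [K -> r r K]
rrrrppprrrrKK ⇒ rrrrppprrrrpppK   [K -> p p p]
rrrrppprrrrpppK ⇒ rrrrppprrrrpppppp   [K -> p p p]

S⇒SK⇒KKK⇒rrKKK⇒rrrrKKK⇒rrrrpppKK⇒rrrrppprrKK⇒rrrrppprrrrKK⇒rrrrppprrrrpppK⇒rrrrppprrrrpppppp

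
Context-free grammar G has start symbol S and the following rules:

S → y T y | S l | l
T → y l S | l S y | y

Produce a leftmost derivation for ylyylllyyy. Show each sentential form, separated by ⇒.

S ⇒ yTy   [S → y T y]
yTy ⇒ ylSyy   [T → l S y]
ylSyy ⇒ ylyTyyy   [S → y T y]
ylyTyyy ⇒ ylyylSyyy   [T → y l S]
ylyylSyyy ⇒ ylyylSlyyy   [S → S l]
ylyylSlyyy ⇒ ylyylllyyy   [S → l]

S ⇒ yTy ⇒ ylSyy ⇒ ylyTyyy ⇒ ylyylSyyy ⇒ ylyylSlyyy ⇒ ylyylllyyy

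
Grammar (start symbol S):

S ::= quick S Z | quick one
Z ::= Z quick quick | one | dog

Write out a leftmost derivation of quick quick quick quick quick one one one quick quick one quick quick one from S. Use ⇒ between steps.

S ⇒ quick S Z ⇒ quick quick S Z Z ⇒ quick quick quick S Z Z Z ⇒ quick quick quick quick S Z Z Z Z ⇒ quick quick quick quick quick one Z Z Z Z ⇒ quick quick quick quick quick one one Z Z Z ⇒ quick quick quick quick quick one one Z quick quick Z Z ⇒ quick quick quick quick quick one one one quick quick Z Z ⇒ quick quick quick quick quick one one one quick quick Z quick quick Z ⇒ quick quick quick quick quick one one one quick quick one quick quick Z ⇒ quick quick quick quick quick one one one quick quick one quick quick one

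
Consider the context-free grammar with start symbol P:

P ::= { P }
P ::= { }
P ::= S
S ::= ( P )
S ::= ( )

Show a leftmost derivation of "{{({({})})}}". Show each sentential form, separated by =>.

P => {P} => {{P}} => {{S}} => {{(P)}} => {{({P})}} => {{({S})}} => {{({(P)})}} => {{({({})})}}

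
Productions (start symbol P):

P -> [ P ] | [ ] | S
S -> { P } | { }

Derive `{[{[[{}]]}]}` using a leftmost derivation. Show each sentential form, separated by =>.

P => S   [P -> S]
S => {P}   [S -> { P }]
{P} => {[P]}   [P -> [ P ]]
{[P]} => {[S]}   [P -> S]
{[S]} => {[{P}]}   [S -> { P }]
{[{P}]} => {[{[P]}]}   [P -> [ P ]]
{[{[P]}]} => {[{[[P]]}]}   [P -> [ P ]]
{[{[[P]]}]} => {[{[[S]]}]}   [P -> S]
{[{[[S]]}]} => {[{[[{}]]}]}   [S -> { }]

P => S => {P} => {[P]} => {[S]} => {[{P}]} => {[{[P]}]} => {[{[[P]]}]} => {[{[[S]]}]} => {[{[[{}]]}]}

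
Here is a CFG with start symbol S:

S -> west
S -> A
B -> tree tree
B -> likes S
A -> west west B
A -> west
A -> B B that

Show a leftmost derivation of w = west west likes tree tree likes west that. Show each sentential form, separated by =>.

S => A => west west B => west west likes S => west west likes A => west west likes B B that => west west likes tree tree B that => west west likes tree tree likes S that => west west likes tree tree likes A that => west west likes tree tree likes west that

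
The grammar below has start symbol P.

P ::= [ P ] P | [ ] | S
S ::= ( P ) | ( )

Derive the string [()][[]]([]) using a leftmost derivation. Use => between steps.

P => [P]P   [P ::= [ P ] P]
[P]P => [S]P   [P ::= S]
[S]P => [()]P   [S ::= ( )]
[()]P => [()][P]P   [P ::= [ P ] P]
[()][P]P => [()][[]]P   [P ::= [ ]]
[()][[]]P => [()][[]]S   [P ::= S]
[()][[]]S => [()][[]](P)   [S ::= ( P )]
[()][[]](P) => [()][[]]([])   [P ::= [ ]]

P => [P]P => [S]P => [()]P => [()][P]P => [()][[]]P => [()][[]]S => [()][[]](P) => [()][[]]([])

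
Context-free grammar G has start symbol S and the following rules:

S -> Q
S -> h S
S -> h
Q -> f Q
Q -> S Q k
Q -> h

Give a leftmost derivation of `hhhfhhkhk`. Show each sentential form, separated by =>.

S=>Q=>SQk=>hSQk=>hhSQk=>hhQQk=>hhSQkQk=>hhhSQkQk=>hhhQQkQk=>hhhfQQkQk=>hhhfhQkQk=>hhhfhhkQk=>hhhfhhkhk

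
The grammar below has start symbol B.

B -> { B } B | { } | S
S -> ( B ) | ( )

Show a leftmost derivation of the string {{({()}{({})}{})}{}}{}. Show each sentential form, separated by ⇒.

B⇒{B}B⇒{{B}B}B⇒{{S}B}B⇒{{(B)}B}B⇒{{({B}B)}B}B⇒{{({S}B)}B}B⇒{{({()}B)}B}B⇒{{({()}{B}B)}B}B⇒{{({()}{S}B)}B}B⇒{{({()}{(B)}B)}B}B⇒{{({()}{({})}B)}B}B⇒{{({()}{({})}{})}B}B⇒{{({()}{({})}{})}{}}B⇒{{({()}{({})}{})}{}}{}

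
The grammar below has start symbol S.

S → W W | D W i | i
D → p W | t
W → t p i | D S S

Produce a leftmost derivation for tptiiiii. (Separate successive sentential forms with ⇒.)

S ⇒ DWi ⇒ tWi ⇒ tDSSi ⇒ tpWSSi ⇒ tpDSSSSi ⇒ tptSSSSi ⇒ tptiSSSi ⇒ tptiiSSi ⇒ tptiiiSi ⇒ tptiiiii

S ⇒ DWi   [S → D W i]
DWi ⇒ tWi   [D → t]
tWi ⇒ tDSSi   [W → D S S]
tDSSi ⇒ tpWSSi   [D → p W]
tpWSSi ⇒ tpDSSSSi   [W → D S S]
tpDSSSSi ⇒ tptSSSSi   [D → t]
tptSSSSi ⇒ tptiSSSi   [S → i]
tptiSSSi ⇒ tptiiSSi   [S → i]
tptiiSSi ⇒ tptiiiSi   [S → i]
tptiiiSi ⇒ tptiiiii   [S → i]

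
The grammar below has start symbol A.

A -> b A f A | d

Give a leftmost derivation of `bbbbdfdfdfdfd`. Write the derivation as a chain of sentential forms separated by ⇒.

A ⇒ bAfA ⇒ bbAfAfA ⇒ bbbAfAfAfA ⇒ bbbbAfAfAfAfA ⇒ bbbbdfAfAfAfA ⇒ bbbbdfdfAfAfA ⇒ bbbbdfdfdfAfA ⇒ bbbbdfdfdfdfA ⇒ bbbbdfdfdfdfd

A ⇒ bAfA   [A -> b A f A]
bAfA ⇒ bbAfAfA   [A -> b A f A]
bbAfAfA ⇒ bbbAfAfAfA   [A -> b A f A]
bbbAfAfAfA ⇒ bbbbAfAfAfAfA   [A -> b A f A]
bbbbAfAfAfAfA ⇒ bbbbdfAfAfAfA   [A -> d]
bbbbdfAfAfAfA ⇒ bbbbdfdfAfAfA   [A -> d]
bbbbdfdfAfAfA ⇒ bbbbdfdfdfAfA   [A -> d]
bbbbdfdfdfAfA ⇒ bbbbdfdfdfdfA   [A -> d]
bbbbdfdfdfdfA ⇒ bbbbdfdfdfdfd   [A -> d]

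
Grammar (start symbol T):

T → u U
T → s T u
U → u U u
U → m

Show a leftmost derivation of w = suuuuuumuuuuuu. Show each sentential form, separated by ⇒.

T⇒sTu⇒suUu⇒suuUuu⇒suuuUuuu⇒suuuuUuuuu⇒suuuuuUuuuuu⇒suuuuuuUuuuuuu⇒suuuuuumuuuuuu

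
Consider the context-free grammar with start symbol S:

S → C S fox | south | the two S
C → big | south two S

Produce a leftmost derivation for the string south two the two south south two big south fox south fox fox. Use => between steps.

S => C S fox   [S → C S fox]
C S fox => south two S S fox   [C → south two S]
south two S S fox => south two the two S S fox   [S → the two S]
south two the two S S fox => south two the two south S fox   [S → south]
south two the two south S fox => south two the two south C S fox fox   [S → C S fox]
south two the two south C S fox fox => south two the two south south two S S fox fox   [C → south two S]
south two the two south south two S S fox fox => south two the two south south two C S fox S fox fox   [S → C S fox]
south two the two south south two C S fox S fox fox => south two the two south south two big S fox S fox fox   [C → big]
south two the two south south two big S fox S fox fox => south two the two south south two big south fox S fox fox   [S → south]
south two the two south south two big south fox S fox fox => south two the two south south two big south fox south fox fox   [S → south]

S => C S fox => south two S S fox => south two the two S S fox => south two the two south S fox => south two the two south C S fox fox => south two the two south south two S S fox fox => south two the two south south two C S fox S fox fox => south two the two south south two big S fox S fox fox => south two the two south south two big south fox S fox fox => south two the two south south two big south fox south fox fox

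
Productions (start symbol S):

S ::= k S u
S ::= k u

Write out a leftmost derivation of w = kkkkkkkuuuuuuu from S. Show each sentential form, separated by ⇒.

S⇒kSu⇒kkSuu⇒kkkSuuu⇒kkkkSuuuu⇒kkkkkSuuuuu⇒kkkkkkSuuuuuu⇒kkkkkkkuuuuuuu

S ⇒ kSu   [S ::= k S u]
kSu ⇒ kkSuu   [S ::= k S u]
kkSuu ⇒ kkkSuuu   [S ::= k S u]
kkkSuuu ⇒ kkkkSuuuu   [S ::= k S u]
kkkkSuuuu ⇒ kkkkkSuuuuu   [S ::= k S u]
kkkkkSuuuuu ⇒ kkkkkkSuuuuuu   [S ::= k S u]
kkkkkkSuuuuuu ⇒ kkkkkkkuuuuuuu   [S ::= k u]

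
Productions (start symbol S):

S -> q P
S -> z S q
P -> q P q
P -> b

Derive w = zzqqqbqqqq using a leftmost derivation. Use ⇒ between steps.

S⇒zSq⇒zzSqq⇒zzqPqq⇒zzqqPqqq⇒zzqqqPqqqq⇒zzqqqbqqqq

S ⇒ zSq   [S -> z S q]
zSq ⇒ zzSqq   [S -> z S q]
zzSqq ⇒ zzqPqq   [S -> q P]
zzqPqq ⇒ zzqqPqqq   [P -> q P q]
zzqqPqqq ⇒ zzqqqPqqqq   [P -> q P q]
zzqqqPqqqq ⇒ zzqqqbqqqq   [P -> b]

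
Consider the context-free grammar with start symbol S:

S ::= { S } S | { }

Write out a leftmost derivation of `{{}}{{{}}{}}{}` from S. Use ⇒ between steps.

S ⇒ {S}S   [S ::= { S } S]
{S}S ⇒ {{}}S   [S ::= { }]
{{}}S ⇒ {{}}{S}S   [S ::= { S } S]
{{}}{S}S ⇒ {{}}{{S}S}S   [S ::= { S } S]
{{}}{{S}S}S ⇒ {{}}{{{}}S}S   [S ::= { }]
{{}}{{{}}S}S ⇒ {{}}{{{}}{}}S   [S ::= { }]
{{}}{{{}}{}}S ⇒ {{}}{{{}}{}}{}   [S ::= { }]

S ⇒ {S}S ⇒ {{}}S ⇒ {{}}{S}S ⇒ {{}}{{S}S}S ⇒ {{}}{{{}}S}S ⇒ {{}}{{{}}{}}S ⇒ {{}}{{{}}{}}{}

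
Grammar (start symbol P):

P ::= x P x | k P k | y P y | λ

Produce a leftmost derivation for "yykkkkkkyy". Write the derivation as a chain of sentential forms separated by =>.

P => yPy => yyPyy => yykPkyy => yykkPkkyy => yykkkPkkkyy => yykkkkkkyy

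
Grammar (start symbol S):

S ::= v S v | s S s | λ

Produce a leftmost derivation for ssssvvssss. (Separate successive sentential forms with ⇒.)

S ⇒ sSs ⇒ ssSss ⇒ sssSsss ⇒ ssssSssss ⇒ ssssvSvssss ⇒ ssssvvssss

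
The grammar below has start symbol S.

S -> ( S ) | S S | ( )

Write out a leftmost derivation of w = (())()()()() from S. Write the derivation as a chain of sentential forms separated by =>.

S => SS => SSS => SSSS => SSSSS => (S)SSSS => (())SSSS => (())()SSS => (())()()SS => (())()()()S => (())()()()()

S => SS   [S -> S S]
SS => SSS   [S -> S S]
SSS => SSSS   [S -> S S]
SSSS => SSSSS   [S -> S S]
SSSSS => (S)SSSS   [S -> ( S )]
(S)SSSS => (())SSSS   [S -> ( )]
(())SSSS => (())()SSS   [S -> ( )]
(())()SSS => (())()()SS   [S -> ( )]
(())()()SS => (())()()()S   [S -> ( )]
(())()()()S => (())()()()()   [S -> ( )]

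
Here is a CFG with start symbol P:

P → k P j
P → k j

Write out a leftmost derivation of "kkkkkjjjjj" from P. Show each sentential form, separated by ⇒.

P ⇒ kPj   [P → k P j]
kPj ⇒ kkPjj   [P → k P j]
kkPjj ⇒ kkkPjjj   [P → k P j]
kkkPjjj ⇒ kkkkPjjjj   [P → k P j]
kkkkPjjjj ⇒ kkkkkjjjjj   [P → k j]

P⇒kPj⇒kkPjj⇒kkkPjjj⇒kkkkPjjjj⇒kkkkkjjjjj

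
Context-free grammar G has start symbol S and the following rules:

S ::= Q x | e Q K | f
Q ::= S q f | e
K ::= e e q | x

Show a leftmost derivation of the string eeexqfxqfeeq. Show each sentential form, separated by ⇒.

S ⇒ eQK   [S ::= e Q K]
eQK ⇒ eSqfK   [Q ::= S q f]
eSqfK ⇒ eeQKqfK   [S ::= e Q K]
eeQKqfK ⇒ eeSqfKqfK   [Q ::= S q f]
eeSqfKqfK ⇒ eeQxqfKqfK   [S ::= Q x]
eeQxqfKqfK ⇒ eeexqfKqfK   [Q ::= e]
eeexqfKqfK ⇒ eeexqfxqfK   [K ::= x]
eeexqfxqfK ⇒ eeexqfxqfeeq   [K ::= e e q]

S⇒eQK⇒eSqfK⇒eeQKqfK⇒eeSqfKqfK⇒eeQxqfKqfK⇒eeexqfKqfK⇒eeexqfxqfK⇒eeexqfxqfeeq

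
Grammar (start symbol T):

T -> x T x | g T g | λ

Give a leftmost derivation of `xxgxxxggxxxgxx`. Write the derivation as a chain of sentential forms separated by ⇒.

T ⇒ xTx ⇒ xxTxx ⇒ xxgTgxx ⇒ xxgxTxgxx ⇒ xxgxxTxxgxx ⇒ xxgxxxTxxxgxx ⇒ xxgxxxgTgxxxgxx ⇒ xxgxxxggxxxgxx

T ⇒ xTx   [T -> x T x]
xTx ⇒ xxTxx   [T -> x T x]
xxTxx ⇒ xxgTgxx   [T -> g T g]
xxgTgxx ⇒ xxgxTxgxx   [T -> x T x]
xxgxTxgxx ⇒ xxgxxTxxgxx   [T -> x T x]
xxgxxTxxgxx ⇒ xxgxxxTxxxgxx   [T -> x T x]
xxgxxxTxxxgxx ⇒ xxgxxxgTgxxxgxx   [T -> g T g]
xxgxxxgTgxxxgxx ⇒ xxgxxxggxxxgxx   [T -> λ]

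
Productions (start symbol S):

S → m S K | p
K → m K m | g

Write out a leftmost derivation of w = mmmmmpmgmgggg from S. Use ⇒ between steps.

S ⇒ mSK ⇒ mmSKK ⇒ mmmSKKK ⇒ mmmmSKKKK ⇒ mmmmmSKKKKK ⇒ mmmmmpKKKKK ⇒ mmmmmpmKmKKKK ⇒ mmmmmpmgmKKKK ⇒ mmmmmpmgmgKKK ⇒ mmmmmpmgmggKK ⇒ mmmmmpmgmgggK ⇒ mmmmmpmgmgggg

S ⇒ mSK   [S → m S K]
mSK ⇒ mmSKK   [S → m S K]
mmSKK ⇒ mmmSKKK   [S → m S K]
mmmSKKK ⇒ mmmmSKKKK   [S → m S K]
mmmmSKKKK ⇒ mmmmmSKKKKK   [S → m S K]
mmmmmSKKKKK ⇒ mmmmmpKKKKK   [S → p]
mmmmmpKKKKK ⇒ mmmmmpmKmKKKK   [K → m K m]
mmmmmpmKmKKKK ⇒ mmmmmpmgmKKKK   [K → g]
mmmmmpmgmKKKK ⇒ mmmmmpmgmgKKK   [K → g]
mmmmmpmgmgKKK ⇒ mmmmmpmgmggKK   [K → g]
mmmmmpmgmggKK ⇒ mmmmmpmgmgggK   [K → g]
mmmmmpmgmgggK ⇒ mmmmmpmgmgggg   [K → g]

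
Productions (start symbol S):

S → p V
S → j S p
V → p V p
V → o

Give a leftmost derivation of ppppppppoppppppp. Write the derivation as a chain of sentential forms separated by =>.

S => pV => ppVp => pppVpp => ppppVppp => pppppVpppp => ppppppVppppp => pppppppVpppppp => ppppppppVppppppp => ppppppppoppppppp

S => pV   [S → p V]
pV => ppVp   [V → p V p]
ppVp => pppVpp   [V → p V p]
pppVpp => ppppVppp   [V → p V p]
ppppVppp => pppppVpppp   [V → p V p]
pppppVpppp => ppppppVppppp   [V → p V p]
ppppppVppppp => pppppppVpppppp   [V → p V p]
pppppppVpppppp => ppppppppVppppppp   [V → p V p]
ppppppppVppppppp => ppppppppoppppppp   [V → o]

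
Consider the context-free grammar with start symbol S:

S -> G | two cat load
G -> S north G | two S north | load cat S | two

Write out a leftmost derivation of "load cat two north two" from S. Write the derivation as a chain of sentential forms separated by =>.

S => G => load cat S => load cat G => load cat S north G => load cat G north G => load cat two north G => load cat two north two

S => G   [S -> G]
G => load cat S   [G -> load cat S]
load cat S => load cat G   [S -> G]
load cat G => load cat S north G   [G -> S north G]
load cat S north G => load cat G north G   [S -> G]
load cat G north G => load cat two north G   [G -> two]
load cat two north G => load cat two north two   [G -> two]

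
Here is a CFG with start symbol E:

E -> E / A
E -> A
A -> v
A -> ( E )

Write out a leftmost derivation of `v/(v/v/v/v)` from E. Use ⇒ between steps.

E ⇒ E/A ⇒ A/A ⇒ v/A ⇒ v/(E) ⇒ v/(E/A) ⇒ v/(E/A/A) ⇒ v/(E/A/A/A) ⇒ v/(A/A/A/A) ⇒ v/(v/A/A/A) ⇒ v/(v/v/A/A) ⇒ v/(v/v/v/A) ⇒ v/(v/v/v/v)

E ⇒ E/A   [E -> E / A]
E/A ⇒ A/A   [E -> A]
A/A ⇒ v/A   [A -> v]
v/A ⇒ v/(E)   [A -> ( E )]
v/(E) ⇒ v/(E/A)   [E -> E / A]
v/(E/A) ⇒ v/(E/A/A)   [E -> E / A]
v/(E/A/A) ⇒ v/(E/A/A/A)   [E -> E / A]
v/(E/A/A/A) ⇒ v/(A/A/A/A)   [E -> A]
v/(A/A/A/A) ⇒ v/(v/A/A/A)   [A -> v]
v/(v/A/A/A) ⇒ v/(v/v/A/A)   [A -> v]
v/(v/v/A/A) ⇒ v/(v/v/v/A)   [A -> v]
v/(v/v/v/A) ⇒ v/(v/v/v/v)   [A -> v]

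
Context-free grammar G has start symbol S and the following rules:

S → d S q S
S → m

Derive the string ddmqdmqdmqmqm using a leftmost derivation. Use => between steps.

S => dSqS => ddSqSqS => ddmqSqS => ddmqdSqSqS => ddmqdmqSqS => ddmqdmqdSqSqS => ddmqdmqdmqSqS => ddmqdmqdmqmqS => ddmqdmqdmqmqm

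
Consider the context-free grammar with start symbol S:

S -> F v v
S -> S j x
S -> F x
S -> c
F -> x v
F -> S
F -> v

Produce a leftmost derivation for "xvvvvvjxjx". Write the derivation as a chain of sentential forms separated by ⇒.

S ⇒ Sjx   [S -> S j x]
Sjx ⇒ Sjxjx   [S -> S j x]
Sjxjx ⇒ Fvvjxjx   [S -> F v v]
Fvvjxjx ⇒ Svvjxjx   [F -> S]
Svvjxjx ⇒ Fvvvvjxjx   [S -> F v v]
Fvvvvjxjx ⇒ xvvvvvjxjx   [F -> x v]

S⇒Sjx⇒Sjxjx⇒Fvvjxjx⇒Svvjxjx⇒Fvvvvjxjx⇒xvvvvvjxjx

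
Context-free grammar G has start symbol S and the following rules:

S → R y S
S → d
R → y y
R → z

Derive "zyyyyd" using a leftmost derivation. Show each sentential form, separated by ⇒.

S ⇒ RyS ⇒ zyS ⇒ zyRyS ⇒ zyyyyS ⇒ zyyyyd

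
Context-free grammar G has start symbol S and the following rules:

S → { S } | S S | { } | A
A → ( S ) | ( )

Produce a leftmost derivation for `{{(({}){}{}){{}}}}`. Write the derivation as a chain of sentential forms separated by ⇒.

S ⇒ {S} ⇒ {{S}} ⇒ {{SS}} ⇒ {{AS}} ⇒ {{(S)S}} ⇒ {{(SS)S}} ⇒ {{(AS)S}} ⇒ {{((S)S)S}} ⇒ {{(({})S)S}} ⇒ {{(({})SS)S}} ⇒ {{(({}){}S)S}} ⇒ {{(({}){}{})S}} ⇒ {{(({}){}{}){S}}} ⇒ {{(({}){}{}){{}}}}

S ⇒ {S}   [S → { S }]
{S} ⇒ {{S}}   [S → { S }]
{{S}} ⇒ {{SS}}   [S → S S]
{{SS}} ⇒ {{AS}}   [S → A]
{{AS}} ⇒ {{(S)S}}   [A → ( S )]
{{(S)S}} ⇒ {{(SS)S}}   [S → S S]
{{(SS)S}} ⇒ {{(AS)S}}   [S → A]
{{(AS)S}} ⇒ {{((S)S)S}}   [A → ( S )]
{{((S)S)S}} ⇒ {{(({})S)S}}   [S → { }]
{{(({})S)S}} ⇒ {{(({})SS)S}}   [S → S S]
{{(({})SS)S}} ⇒ {{(({}){}S)S}}   [S → { }]
{{(({}){}S)S}} ⇒ {{(({}){}{})S}}   [S → { }]
{{(({}){}{})S}} ⇒ {{(({}){}{}){S}}}   [S → { S }]
{{(({}){}{}){S}}} ⇒ {{(({}){}{}){{}}}}   [S → { }]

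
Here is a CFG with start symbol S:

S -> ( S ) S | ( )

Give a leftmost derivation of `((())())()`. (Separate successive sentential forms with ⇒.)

S ⇒ (S)S   [S -> ( S ) S]
(S)S ⇒ ((S)S)S   [S -> ( S ) S]
((S)S)S ⇒ ((())S)S   [S -> ( )]
((())S)S ⇒ ((())())S   [S -> ( )]
((())())S ⇒ ((())())()   [S -> ( )]

S⇒(S)S⇒((S)S)S⇒((())S)S⇒((())())S⇒((())())()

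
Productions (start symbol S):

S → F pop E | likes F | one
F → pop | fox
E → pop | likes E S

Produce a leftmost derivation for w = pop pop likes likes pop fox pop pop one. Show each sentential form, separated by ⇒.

S ⇒ F pop E   [S → F pop E]
F pop E ⇒ pop pop E   [F → pop]
pop pop E ⇒ pop pop likes E S   [E → likes E S]
pop pop likes E S ⇒ pop pop likes likes E S S   [E → likes E S]
pop pop likes likes E S S ⇒ pop pop likes likes pop S S   [E → pop]
pop pop likes likes pop S S ⇒ pop pop likes likes pop F pop E S   [S → F pop E]
pop pop likes likes pop F pop E S ⇒ pop pop likes likes pop fox pop E S   [F → fox]
pop pop likes likes pop fox pop E S ⇒ pop pop likes likes pop fox pop pop S   [E → pop]
pop pop likes likes pop fox pop pop S ⇒ pop pop likes likes pop fox pop pop one   [S → one]

S ⇒ F pop E ⇒ pop pop E ⇒ pop pop likes E S ⇒ pop pop likes likes E S S ⇒ pop pop likes likes pop S S ⇒ pop pop likes likes pop F pop E S ⇒ pop pop likes likes pop fox pop E S ⇒ pop pop likes likes pop fox pop pop S ⇒ pop pop likes likes pop fox pop pop one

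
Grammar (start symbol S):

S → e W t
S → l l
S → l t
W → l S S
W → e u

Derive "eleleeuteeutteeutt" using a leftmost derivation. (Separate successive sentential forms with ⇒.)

S ⇒ eWt   [S → e W t]
eWt ⇒ elSSt   [W → l S S]
elSSt ⇒ eleWtSt   [S → e W t]
eleWtSt ⇒ elelSStSt   [W → l S S]
elelSStSt ⇒ eleleWtStSt   [S → e W t]
eleleWtStSt ⇒ eleleeutStSt   [W → e u]
eleleeutStSt ⇒ eleleeuteWttSt   [S → e W t]
eleleeuteWttSt ⇒ eleleeuteeuttSt   [W → e u]
eleleeuteeuttSt ⇒ eleleeuteeutteWtt   [S → e W t]
eleleeuteeutteWtt ⇒ eleleeuteeutteeutt   [W → e u]

S⇒eWt⇒elSSt⇒eleWtSt⇒elelSStSt⇒eleleWtStSt⇒eleleeutStSt⇒eleleeuteWttSt⇒eleleeuteeuttSt⇒eleleeuteeutteWtt⇒eleleeuteeutteeutt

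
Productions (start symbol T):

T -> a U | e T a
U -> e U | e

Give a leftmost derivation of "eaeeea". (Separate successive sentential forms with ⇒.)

T ⇒ eTa   [T -> e T a]
eTa ⇒ eaUa   [T -> a U]
eaUa ⇒ eaeUa   [U -> e U]
eaeUa ⇒ eaeeUa   [U -> e U]
eaeeUa ⇒ eaeeea   [U -> e]

T ⇒ eTa ⇒ eaUa ⇒ eaeUa ⇒ eaeeUa ⇒ eaeeea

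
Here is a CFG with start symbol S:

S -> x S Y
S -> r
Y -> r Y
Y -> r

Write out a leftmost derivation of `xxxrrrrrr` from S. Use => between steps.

S => xSY   [S -> x S Y]
xSY => xxSYY   [S -> x S Y]
xxSYY => xxxSYYY   [S -> x S Y]
xxxSYYY => xxxrYYY   [S -> r]
xxxrYYY => xxxrrYY   [Y -> r]
xxxrrYY => xxxrrrYY   [Y -> r Y]
xxxrrrYY => xxxrrrrY   [Y -> r]
xxxrrrrY => xxxrrrrrY   [Y -> r Y]
xxxrrrrrY => xxxrrrrrr   [Y -> r]

S => xSY => xxSYY => xxxSYYY => xxxrYYY => xxxrrYY => xxxrrrYY => xxxrrrrY => xxxrrrrrY => xxxrrrrrr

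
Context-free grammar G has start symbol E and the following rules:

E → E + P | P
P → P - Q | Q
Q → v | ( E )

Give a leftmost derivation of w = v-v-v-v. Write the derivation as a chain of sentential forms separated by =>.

E=>P=>P-Q=>P-Q-Q=>P-Q-Q-Q=>Q-Q-Q-Q=>v-Q-Q-Q=>v-v-Q-Q=>v-v-v-Q=>v-v-v-v

E => P   [E → P]
P => P-Q   [P → P - Q]
P-Q => P-Q-Q   [P → P - Q]
P-Q-Q => P-Q-Q-Q   [P → P - Q]
P-Q-Q-Q => Q-Q-Q-Q   [P → Q]
Q-Q-Q-Q => v-Q-Q-Q   [Q → v]
v-Q-Q-Q => v-v-Q-Q   [Q → v]
v-v-Q-Q => v-v-v-Q   [Q → v]
v-v-v-Q => v-v-v-v   [Q → v]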